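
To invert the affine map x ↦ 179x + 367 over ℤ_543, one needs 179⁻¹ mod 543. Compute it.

452

Apply the Euclidean algorithm to 543 and 179:
543 = 3×179 + 6
179 = 29×6 + 5
6 = 1×5 + 1
5 = 5×1 + 0
Since gcd(179, 543) = 1, back-substitute to write 1 as a combination:
1 = 6 − 5
1 = −179 + 30·6
1 = 30·543 − 91·179
Hence 179⁻¹ ≡ -91 ≡ 452 (mod 543).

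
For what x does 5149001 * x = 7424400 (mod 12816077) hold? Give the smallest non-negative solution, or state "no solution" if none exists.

First find gcd(5149001, 12816077):
12816077 = 2*5149001 + 2518075
5149001 = 2*2518075 + 112851
2518075 = 22*112851 + 35353
112851 = 3*35353 + 6792
35353 = 5*6792 + 1393
6792 = 4*1393 + 1220
1393 = 1*1220 + 173
1220 = 7*173 + 9
173 = 19*9 + 2
9 = 4*2 + 1
2 = 2*1 + 0
gcd = 1, so a unique solution mod 12816077 exists.
Back-substitute for the Bézout coefficients:
1 = 9 − 4·2
1 = −4·173 + 77·9
1 = 77·1220 − 543·173
1 = −543·1393 + 620·1220
1 = 620·6792 − 3023·1393
1 = −3023·35353 + 15735·6792
1 = 15735·112851 − 50228·35353
1 = −50228·2518075 + 1120751·112851
1 = 1120751·5149001 − 2291730·2518075
1 = −2291730·12816077 + 5704211·5149001
So 5149001·(5704211) ≡ 1 (mod 12816077), giving 5149001⁻¹ ≡ 5704211.
x ≡ 5149001⁻¹·7424400 ≡ 5704211·7424400 ≡ 2184210 (mod 12816077).

2184210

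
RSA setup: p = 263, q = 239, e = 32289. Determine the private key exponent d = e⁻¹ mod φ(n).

φ(n) = (p−1)(q−1) = 262·238 = 62356.
Need d with 32289·d ≡ 1 (mod 62356). Apply the extended Euclidean algorithm:
62356 = 1·32289 + 30067
32289 = 1·30067 + 2222
30067 = 13·2222 + 1181
2222 = 1·1181 + 1041
1181 = 1·1041 + 140
1041 = 7·140 + 61
140 = 2·61 + 18
61 = 3·18 + 7
18 = 2·7 + 4
7 = 1·4 + 3
4 = 1·3 + 1
3 = 3·1 + 0
Back-substitute:
1 = 4 − 3
1 = −7 + 2·4
1 = 2·18 − 5·7
1 = −5·61 + 17·18
1 = 17·140 − 39·61
1 = −39·1041 + 290·140
1 = 290·1181 − 329·1041
1 = −329·2222 + 619·1181
1 = 619·30067 − 8376·2222
1 = −8376·32289 + 8995·30067
1 = 8995·62356 − 17371·32289
So 32289·(-17371) ≡ 1 (mod 62356), hence d ≡ -17371 ≡ 44985 (mod 62356).

44985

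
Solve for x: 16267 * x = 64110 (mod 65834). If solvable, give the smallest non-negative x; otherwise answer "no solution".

39200

First find gcd(16267, 65834):
65834 = 4×16267 + 766
16267 = 21×766 + 181
766 = 4×181 + 42
181 = 4×42 + 13
42 = 3×13 + 3
13 = 4×3 + 1
3 = 3×1 + 0
gcd = 1, so a unique solution mod 65834 exists.
Back-substitute for the Bézout coefficients:
1 = 13 − 4·3
1 = −4·42 + 13·13
1 = 13·181 − 56·42
1 = −56·766 + 237·181
1 = 237·16267 − 5033·766
1 = −5033·65834 + 20369·16267
So 16267·(20369) ≡ 1 (mod 65834), giving 16267⁻¹ ≡ 20369.
x ≡ 16267⁻¹·64110 ≡ 20369·64110 ≡ 39200 (mod 65834).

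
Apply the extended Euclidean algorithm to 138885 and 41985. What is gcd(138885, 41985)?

Repeated division:
138885 = 3·41985 + 12930
41985 = 3·12930 + 3195
12930 = 4·3195 + 150
3195 = 21·150 + 45
150 = 3·45 + 15
45 = 3·15 + 0
gcd(138885, 41985) = 15.
Back-substituting:
15 = 150 − 3·45
15 = −3·3195 + 64·150
15 = 64·12930 − 259·3195
15 = −259·41985 + 841·12930
15 = 841·138885 − 2782·41985
So 15 = (841)·138885 + (-2782)·41985.

15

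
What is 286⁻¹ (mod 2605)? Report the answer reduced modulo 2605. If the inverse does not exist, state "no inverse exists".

756

Run Euclid on (2605, 286):
2605 = 9×286 + 31
286 = 9×31 + 7
31 = 4×7 + 3
7 = 2×3 + 1
3 = 3×1 + 0
Since gcd(286, 2605) = 1, back-substitute to write 1 as a combination:
1 = 7 − 2·3
1 = −2·31 + 9·7
1 = 9·286 − 83·31
1 = −83·2605 + 756·286
So 286·756 ≡ 1 (mod 2605).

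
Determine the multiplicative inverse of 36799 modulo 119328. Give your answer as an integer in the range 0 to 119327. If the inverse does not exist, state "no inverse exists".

gcd(119328, 36799) by repeated division:
119328 = 3*36799 + 8931
36799 = 4*8931 + 1075
8931 = 8*1075 + 331
1075 = 3*331 + 82
331 = 4*82 + 3
82 = 27*3 + 1
3 = 3*1 + 0
gcd = 1, so the inverse exists. Back-substitute:
1 = 82 − 27·3
1 = −27·331 + 109·82
1 = 109·1075 − 354·331
1 = −354·8931 + 2941·1075
1 = 2941·36799 − 12118·8931
1 = −12118·119328 + 39295·36799
So 36799·39295 ≡ 1 (mod 119328).

39295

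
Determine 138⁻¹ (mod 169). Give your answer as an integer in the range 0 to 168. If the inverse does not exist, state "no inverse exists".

Apply the Euclidean algorithm to 169 and 138:
169 = 1*138 + 31
138 = 4*31 + 14
31 = 2*14 + 3
14 = 4*3 + 2
3 = 1*2 + 1
2 = 2*1 + 0
gcd = 1, so the inverse exists. Back-substitute:
1 = 3 − 2
1 = −14 + 5·3
1 = 5·31 − 11·14
1 = −11·138 + 49·31
1 = 49·169 − 60·138
So 138·(-60) ≡ 1 (mod 169), and -60 ≡ 109 (mod 169).

109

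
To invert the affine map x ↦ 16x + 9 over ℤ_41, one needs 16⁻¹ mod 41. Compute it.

18

Apply the Euclidean algorithm to 41 and 16:
41 = 2×16 + 9
16 = 1×9 + 7
9 = 1×7 + 2
7 = 3×2 + 1
2 = 2×1 + 0
gcd = 1, so the inverse exists. Back-substitute:
1 = 7 − 3·2
1 = −3·9 + 4·7
1 = 4·16 − 7·9
1 = −7·41 + 18·16
So 16·18 ≡ 1 (mod 41).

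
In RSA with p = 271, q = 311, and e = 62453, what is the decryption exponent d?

φ(n) = (p−1)(q−1) = 270·310 = 83700.
Need d with 62453·d ≡ 1 (mod 83700). Apply the extended Euclidean algorithm:
83700 = 1×62453 + 21247
62453 = 2×21247 + 19959
21247 = 1×19959 + 1288
19959 = 15×1288 + 639
1288 = 2×639 + 10
639 = 63×10 + 9
10 = 1×9 + 1
9 = 9×1 + 0
Back-substitute:
1 = 10 − 9
1 = −639 + 64·10
1 = 64·1288 − 129·639
1 = −129·19959 + 1999·1288
1 = 1999·21247 − 2128·19959
1 = −2128·62453 + 6255·21247
1 = 6255·83700 − 8383·62453
So 62453·(-8383) ≡ 1 (mod 83700), hence d ≡ -8383 ≡ 75317 (mod 83700).

75317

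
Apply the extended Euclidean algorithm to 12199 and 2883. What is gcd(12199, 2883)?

1

Apply Euclid's algorithm to 12199 and 2883:
12199 = 4×2883 + 667
2883 = 4×667 + 215
667 = 3×215 + 22
215 = 9×22 + 17
22 = 1×17 + 5
17 = 3×5 + 2
5 = 2×2 + 1
2 = 2×1 + 0
gcd(12199, 2883) = 1.
Working backward:
1 = 5 − 2·2
1 = −2·17 + 7·5
1 = 7·22 − 9·17
1 = −9·215 + 88·22
1 = 88·667 − 273·215
1 = −273·2883 + 1180·667
1 = 1180·12199 − 4993·2883
So 1 = (1180)·12199 + (-4993)·2883.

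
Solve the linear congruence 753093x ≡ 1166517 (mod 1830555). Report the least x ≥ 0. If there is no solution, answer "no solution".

First find gcd(753093, 1830555):
1830555 = 2·753093 + 324369
753093 = 2·324369 + 104355
324369 = 3·104355 + 11304
104355 = 9·11304 + 2619
11304 = 4·2619 + 828
2619 = 3·828 + 135
828 = 6·135 + 18
135 = 7·18 + 9
18 = 2·9 + 0
gcd = 9 and 9 | 1166517, so solutions exist. Divide through by 9: 83677x ≡ 129613 (mod 203395).
Now find 83677⁻¹ mod 203395:
203395 = 2*83677 + 36041
83677 = 2*36041 + 11595
36041 = 3*11595 + 1256
11595 = 9*1256 + 291
1256 = 4*291 + 92
291 = 3*92 + 15
92 = 6*15 + 2
15 = 7*2 + 1
2 = 2*1 + 0
Back-substitute:
1 = 15 − 7·2
1 = −7·92 + 43·15
1 = 43·291 − 136·92
1 = −136·1256 + 587·291
1 = 587·11595 − 5419·1256
1 = −5419·36041 + 16844·11595
1 = 16844·83677 − 39107·36041
1 = −39107·203395 + 95058·83677
So 83677⁻¹ ≡ 95058 (mod 203395).
Then x ≡ 95058·129613 ≡ 100429 (mod 203395); the smallest non-negative solution is x = 100429.

100429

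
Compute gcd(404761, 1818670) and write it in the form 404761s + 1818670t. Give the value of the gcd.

7

Repeated division:
1818670 = 4·404761 + 199626
404761 = 2·199626 + 5509
199626 = 36·5509 + 1302
5509 = 4·1302 + 301
1302 = 4·301 + 98
301 = 3·98 + 7
98 = 14·7 + 0
gcd(404761, 1818670) = 7.
Express as a combination:
7 = 301 − 3·98
7 = −3·1302 + 13·301
7 = 13·5509 − 55·1302
7 = −55·199626 + 1993·5509
7 = 1993·404761 − 4041·199626
7 = −4041·1818670 + 18157·404761
So 7 = (-4041)·1818670 + (18157)·404761.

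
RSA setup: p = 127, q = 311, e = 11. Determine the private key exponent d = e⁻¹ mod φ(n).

φ(n) = (p−1)(q−1) = 126·310 = 39060.
Need d with 11·d ≡ 1 (mod 39060). Apply the extended Euclidean algorithm:
39060 = 3550×11 + 10
11 = 1×10 + 1
10 = 10×1 + 0
Back-substitute:
1 = 11 − 10
1 = −39060 + 3551·11
So 11·3551 ≡ 1 (mod 39060), hence d = 3551.

3551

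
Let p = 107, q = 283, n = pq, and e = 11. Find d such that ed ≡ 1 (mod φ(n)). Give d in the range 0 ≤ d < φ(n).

φ(n) = (p−1)(q−1) = 106·282 = 29892.
Need d with 11·d ≡ 1 (mod 29892). Apply the extended Euclidean algorithm:
29892 = 2717·11 + 5
11 = 2·5 + 1
5 = 5·1 + 0
Back-substitute:
1 = 11 − 2·5
1 = −2·29892 + 5435·11
So 11·5435 ≡ 1 (mod 29892), hence d = 5435.

5435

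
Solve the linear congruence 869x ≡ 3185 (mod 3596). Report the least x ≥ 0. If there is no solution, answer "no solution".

First find gcd(869, 3596):
3596 = 4·869 + 120
869 = 7·120 + 29
120 = 4·29 + 4
29 = 7·4 + 1
4 = 4·1 + 0
gcd = 1, so a unique solution mod 3596 exists.
Back-substitute for the Bézout coefficients:
1 = 29 − 7·4
1 = −7·120 + 29·29
1 = 29·869 − 210·120
1 = −210·3596 + 869·869
So 869·(869) ≡ 1 (mod 3596), giving 869⁻¹ ≡ 869.
x ≡ 869⁻¹·3185 ≡ 869·3185 ≡ 2441 (mod 3596).

2441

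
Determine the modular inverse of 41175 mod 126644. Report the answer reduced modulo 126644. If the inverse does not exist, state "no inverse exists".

Apply the Euclidean algorithm to 126644 and 41175:
126644 = 3×41175 + 3119
41175 = 13×3119 + 628
3119 = 4×628 + 607
628 = 1×607 + 21
607 = 28×21 + 19
21 = 1×19 + 2
19 = 9×2 + 1
2 = 2×1 + 0
gcd = 1, so the inverse exists. Back-substitute:
1 = 19 − 9·2
1 = −9·21 + 10·19
1 = 10·607 − 289·21
1 = −289·628 + 299·607
1 = 299·3119 − 1485·628
1 = −1485·41175 + 19604·3119
1 = 19604·126644 − 60297·41175
Thus 41175·(-60297) ≡ 1 (mod 126644); reducing, -60297 mod 126644 = 66347.

66347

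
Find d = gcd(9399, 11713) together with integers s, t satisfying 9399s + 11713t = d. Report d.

Euclidean algorithm:
11713 = 1*9399 + 2314
9399 = 4*2314 + 143
2314 = 16*143 + 26
143 = 5*26 + 13
26 = 2*13 + 0
gcd(9399, 11713) = 13.
Working backward:
13 = 143 − 5·26
13 = −5·2314 + 81·143
13 = 81·9399 − 329·2314
13 = −329·11713 + 410·9399
So 13 = (-329)·11713 + (410)·9399.

13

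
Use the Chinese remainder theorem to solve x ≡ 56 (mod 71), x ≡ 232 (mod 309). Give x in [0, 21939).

Write x = 56 + 71·k. Then 71·k ≡ 232 − 56 ≡ 176 (mod 309).
Need 71⁻¹ mod 309. Extended Euclid on (309, 71):
309 = 4×71 + 25
71 = 2×25 + 21
25 = 1×21 + 4
21 = 5×4 + 1
4 = 4×1 + 0
Back-substitute:
1 = 21 − 5·4
1 = −5·25 + 6·21
1 = 6·71 − 17·25
1 = −17·309 + 74·71
71⁻¹ ≡ 74 (mod 309), so k ≡ 74·176 ≡ 46 (mod 309).
x = 56 + 71·46 = 3322.

3322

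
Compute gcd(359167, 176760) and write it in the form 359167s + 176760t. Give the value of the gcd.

1

Euclidean algorithm:
359167 = 2×176760 + 5647
176760 = 31×5647 + 1703
5647 = 3×1703 + 538
1703 = 3×538 + 89
538 = 6×89 + 4
89 = 22×4 + 1
4 = 4×1 + 0
gcd(359167, 176760) = 1.
Working backward:
1 = 89 − 22·4
1 = −22·538 + 133·89
1 = 133·1703 − 421·538
1 = −421·5647 + 1396·1703
1 = 1396·176760 − 43697·5647
1 = −43697·359167 + 88790·176760
So 1 = (-43697)·359167 + (88790)·176760.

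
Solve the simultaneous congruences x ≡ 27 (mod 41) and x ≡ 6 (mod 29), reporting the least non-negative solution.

847

Write x = 27 + 41·k. Then 41·k ≡ 6 − 27 ≡ 8 (mod 29).
Need 41⁻¹ mod 29. Extended Euclid on (29, 12):
29 = 2*12 + 5
12 = 2*5 + 2
5 = 2*2 + 1
2 = 2*1 + 0
Back-substitute:
1 = 5 − 2·2
1 = −2·12 + 5·5
1 = 5·29 − 12·12
41⁻¹ ≡ 17 (mod 29), so k ≡ 17·8 ≡ 20 (mod 29).
x = 27 + 41·20 = 847.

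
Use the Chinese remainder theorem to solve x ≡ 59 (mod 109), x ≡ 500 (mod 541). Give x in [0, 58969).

45403

Write x = 59 + 109·k. Then 109·k ≡ 500 − 59 ≡ 441 (mod 541).
Need 109⁻¹ mod 541. Extended Euclid on (541, 109):
541 = 4·109 + 105
109 = 1·105 + 4
105 = 26·4 + 1
4 = 4·1 + 0
Back-substitute:
1 = 105 − 26·4
1 = −26·109 + 27·105
1 = 27·541 − 134·109
109⁻¹ ≡ 407 (mod 541), so k ≡ 407·441 ≡ 416 (mod 541).
x = 59 + 109·416 = 45403.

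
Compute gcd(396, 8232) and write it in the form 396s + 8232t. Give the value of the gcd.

12

Apply Euclid's algorithm to 8232 and 396:
8232 = 20*396 + 312
396 = 1*312 + 84
312 = 3*84 + 60
84 = 1*60 + 24
60 = 2*24 + 12
24 = 2*12 + 0
gcd(396, 8232) = 12.
Back-substituting:
12 = 60 − 2·24
12 = −2·84 + 3·60
12 = 3·312 − 11·84
12 = −11·396 + 14·312
12 = 14·8232 − 291·396
So 12 = (14)·8232 + (-291)·396.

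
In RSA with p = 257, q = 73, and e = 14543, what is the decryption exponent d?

φ(n) = (p−1)(q−1) = 256·72 = 18432.
Need d with 14543·d ≡ 1 (mod 18432). Apply the extended Euclidean algorithm:
18432 = 1*14543 + 3889
14543 = 3*3889 + 2876
3889 = 1*2876 + 1013
2876 = 2*1013 + 850
1013 = 1*850 + 163
850 = 5*163 + 35
163 = 4*35 + 23
35 = 1*23 + 12
23 = 1*12 + 11
12 = 1*11 + 1
11 = 11*1 + 0
Back-substitute:
1 = 12 − 11
1 = −23 + 2·12
1 = 2·35 − 3·23
1 = −3·163 + 14·35
1 = 14·850 − 73·163
1 = −73·1013 + 87·850
1 = 87·2876 − 247·1013
1 = −247·3889 + 334·2876
1 = 334·14543 − 1249·3889
1 = −1249·18432 + 1583·14543
So 14543·1583 ≡ 1 (mod 18432), hence d = 1583.

1583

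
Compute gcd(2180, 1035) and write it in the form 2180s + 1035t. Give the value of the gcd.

5

Repeated division:
2180 = 2·1035 + 110
1035 = 9·110 + 45
110 = 2·45 + 20
45 = 2·20 + 5
20 = 4·5 + 0
gcd(2180, 1035) = 5.
Working backward:
5 = 45 − 2·20
5 = −2·110 + 5·45
5 = 5·1035 − 47·110
5 = −47·2180 + 99·1035
So 5 = (-47)·2180 + (99)·1035.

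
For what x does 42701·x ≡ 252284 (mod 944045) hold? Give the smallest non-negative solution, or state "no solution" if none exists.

815624

First find gcd(42701, 944045):
944045 = 22·42701 + 4623
42701 = 9·4623 + 1094
4623 = 4·1094 + 247
1094 = 4·247 + 106
247 = 2·106 + 35
106 = 3·35 + 1
35 = 35·1 + 0
gcd = 1, so a unique solution mod 944045 exists.
Back-substitute for the Bézout coefficients:
1 = 106 − 3·35
1 = −3·247 + 7·106
1 = 7·1094 − 31·247
1 = −31·4623 + 131·1094
1 = 131·42701 − 1210·4623
1 = −1210·944045 + 26751·42701
So 42701·(26751) ≡ 1 (mod 944045), giving 42701⁻¹ ≡ 26751.
x ≡ 42701⁻¹·252284 ≡ 26751·252284 ≡ 815624 (mod 944045).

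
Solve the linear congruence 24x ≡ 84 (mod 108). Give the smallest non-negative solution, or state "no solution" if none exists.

8

First find gcd(24, 108):
108 = 4·24 + 12
24 = 2·12 + 0
gcd = 12 and 12 | 84, so solutions exist. Divide through by 12: 2x ≡ 7 (mod 9).
Now find 2⁻¹ mod 9:
9 = 4*2 + 1
2 = 2*1 + 0
Back-substitute:
1 = 9 − 4·2
So 2·(-4) ≡ 1 (mod 9), i.e. 2⁻¹ ≡ 5.
Then x ≡ 5·7 ≡ 8 (mod 9); the smallest non-negative solution is x = 8.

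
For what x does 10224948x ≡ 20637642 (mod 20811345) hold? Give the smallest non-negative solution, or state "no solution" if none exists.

First find gcd(10224948, 20811345):
20811345 = 2×10224948 + 361449
10224948 = 28×361449 + 104376
361449 = 3×104376 + 48321
104376 = 2×48321 + 7734
48321 = 6×7734 + 1917
7734 = 4×1917 + 66
1917 = 29×66 + 3
66 = 22×3 + 0
gcd = 3 and 3 | 20637642, so solutions exist. Divide through by 3: 3408316x ≡ 6879214 (mod 6937115).
Now find 3408316⁻¹ mod 6937115:
6937115 = 2·3408316 + 120483
3408316 = 28·120483 + 34792
120483 = 3·34792 + 16107
34792 = 2·16107 + 2578
16107 = 6·2578 + 639
2578 = 4·639 + 22
639 = 29·22 + 1
22 = 22·1 + 0
Back-substitute:
1 = 639 − 29·22
1 = −29·2578 + 117·639
1 = 117·16107 − 731·2578
1 = −731·34792 + 1579·16107
1 = 1579·120483 − 5468·34792
1 = −5468·3408316 + 154683·120483
1 = 154683·6937115 − 314834·3408316
So 3408316·(-314834) ≡ 1 (mod 6937115), i.e. 3408316⁻¹ ≡ 6622281.
Then x ≡ 6622281·6879214 ≡ 5402329 (mod 6937115); the smallest non-negative solution is x = 5402329.

5402329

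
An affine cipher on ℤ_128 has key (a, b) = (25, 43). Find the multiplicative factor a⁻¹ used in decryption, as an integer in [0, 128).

41

Run Euclid on (128, 25):
128 = 5*25 + 3
25 = 8*3 + 1
3 = 3*1 + 0
Since gcd(25, 128) = 1, back-substitute to write 1 as a combination:
1 = 25 − 8·3
1 = −8·128 + 41·25
So 25·41 ≡ 1 (mod 128).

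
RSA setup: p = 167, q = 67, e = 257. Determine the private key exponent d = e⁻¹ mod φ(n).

φ(n) = (p−1)(q−1) = 166·66 = 10956.
Need d with 257·d ≡ 1 (mod 10956). Apply the extended Euclidean algorithm:
10956 = 42·257 + 162
257 = 1·162 + 95
162 = 1·95 + 67
95 = 1·67 + 28
67 = 2·28 + 11
28 = 2·11 + 6
11 = 1·6 + 5
6 = 1·5 + 1
5 = 5·1 + 0
Back-substitute:
1 = 6 − 5
1 = −11 + 2·6
1 = 2·28 − 5·11
1 = −5·67 + 12·28
1 = 12·95 − 17·67
1 = −17·162 + 29·95
1 = 29·257 − 46·162
1 = −46·10956 + 1961·257
So 257·1961 ≡ 1 (mod 10956), hence d = 1961.

1961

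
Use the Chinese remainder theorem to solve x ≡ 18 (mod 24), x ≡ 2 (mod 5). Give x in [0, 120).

42

Write x = 18 + 24·k. Then 24·k ≡ 2 − 18 ≡ 4 (mod 5).
Need 24⁻¹ mod 5. Extended Euclid on (5, 4):
5 = 1·4 + 1
4 = 4·1 + 0
Back-substitute:
1 = 5 − 4
24⁻¹ ≡ 4 (mod 5), so k ≡ 4·4 ≡ 1 (mod 5).
x = 18 + 24·1 = 42.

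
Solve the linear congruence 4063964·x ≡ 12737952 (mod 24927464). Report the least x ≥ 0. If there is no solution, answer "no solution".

First find gcd(4063964, 24927464):
24927464 = 6·4063964 + 543680
4063964 = 7·543680 + 258204
543680 = 2·258204 + 27272
258204 = 9·27272 + 12756
27272 = 2·12756 + 1760
12756 = 7·1760 + 436
1760 = 4·436 + 16
436 = 27·16 + 4
16 = 4·4 + 0
gcd = 4 and 4 | 12737952, so solutions exist. Divide through by 4: 1015991x ≡ 3184488 (mod 6231866).
Now find 1015991⁻¹ mod 6231866:
6231866 = 6*1015991 + 135920
1015991 = 7*135920 + 64551
135920 = 2*64551 + 6818
64551 = 9*6818 + 3189
6818 = 2*3189 + 440
3189 = 7*440 + 109
440 = 4*109 + 4
109 = 27*4 + 1
4 = 4*1 + 0
Back-substitute:
1 = 109 − 27·4
1 = −27·440 + 109·109
1 = 109·3189 − 790·440
1 = −790·6818 + 1689·3189
1 = 1689·64551 − 15991·6818
1 = −15991·135920 + 33671·64551
1 = 33671·1015991 − 251688·135920
1 = −251688·6231866 + 1543799·1015991
So 1015991⁻¹ ≡ 1543799 (mod 6231866).
Then x ≡ 1543799·3184488 ≡ 2476100 (mod 6231866); the smallest non-negative solution is x = 2476100.

2476100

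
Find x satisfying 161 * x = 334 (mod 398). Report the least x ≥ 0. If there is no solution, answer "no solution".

274

First find gcd(161, 398):
398 = 2·161 + 76
161 = 2·76 + 9
76 = 8·9 + 4
9 = 2·4 + 1
4 = 4·1 + 0
gcd = 1, so a unique solution mod 398 exists.
Back-substitute for the Bézout coefficients:
1 = 9 − 2·4
1 = −2·76 + 17·9
1 = 17·161 − 36·76
1 = −36·398 + 89·161
So 161·(89) ≡ 1 (mod 398), giving 161⁻¹ ≡ 89.
x ≡ 161⁻¹·334 ≡ 89·334 ≡ 274 (mod 398).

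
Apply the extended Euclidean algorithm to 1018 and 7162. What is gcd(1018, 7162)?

2

Apply Euclid's algorithm to 7162 and 1018:
7162 = 7*1018 + 36
1018 = 28*36 + 10
36 = 3*10 + 6
10 = 1*6 + 4
6 = 1*4 + 2
4 = 2*2 + 0
gcd(1018, 7162) = 2.
Working backward:
2 = 6 − 4
2 = −10 + 2·6
2 = 2·36 − 7·10
2 = −7·1018 + 198·36
2 = 198·7162 − 1393·1018
So 2 = (198)·7162 + (-1393)·1018.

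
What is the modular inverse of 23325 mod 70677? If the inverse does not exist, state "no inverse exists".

no inverse exists

Compute gcd(23325, 70677):
70677 = 3·23325 + 702
23325 = 33·702 + 159
702 = 4·159 + 66
159 = 2·66 + 27
66 = 2·27 + 12
27 = 2·12 + 3
12 = 4·3 + 0
gcd(23325, 70677) = 3 ≠ 1, so 23325 has no multiplicative inverse modulo 70677.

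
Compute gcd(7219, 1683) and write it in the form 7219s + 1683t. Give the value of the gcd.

1

Apply Euclid's algorithm to 7219 and 1683:
7219 = 4·1683 + 487
1683 = 3·487 + 222
487 = 2·222 + 43
222 = 5·43 + 7
43 = 6·7 + 1
7 = 7·1 + 0
gcd(7219, 1683) = 1.
Working backward:
1 = 43 − 6·7
1 = −6·222 + 31·43
1 = 31·487 − 68·222
1 = −68·1683 + 235·487
1 = 235·7219 − 1008·1683
So 1 = (235)·7219 + (-1008)·1683.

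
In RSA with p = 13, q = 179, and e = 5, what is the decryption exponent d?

1709

φ(n) = (p−1)(q−1) = 12·178 = 2136.
Need d with 5·d ≡ 1 (mod 2136). Apply the extended Euclidean algorithm:
2136 = 427×5 + 1
5 = 5×1 + 0
Back-substitute:
1 = 2136 − 427·5
So 5·(-427) ≡ 1 (mod 2136), hence d ≡ -427 ≡ 1709 (mod 2136).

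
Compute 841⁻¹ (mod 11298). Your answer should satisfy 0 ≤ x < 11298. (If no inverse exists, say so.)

gcd(11298, 841) by repeated division:
11298 = 13*841 + 365
841 = 2*365 + 111
365 = 3*111 + 32
111 = 3*32 + 15
32 = 2*15 + 2
15 = 7*2 + 1
2 = 2*1 + 0
The gcd is 1. Working backward:
1 = 15 − 7·2
1 = −7·32 + 15·15
1 = 15·111 − 52·32
1 = −52·365 + 171·111
1 = 171·841 − 394·365
1 = −394·11298 + 5293·841
So 841·5293 ≡ 1 (mod 11298).

5293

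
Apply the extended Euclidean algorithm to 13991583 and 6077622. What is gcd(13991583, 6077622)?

Repeated division:
13991583 = 2*6077622 + 1836339
6077622 = 3*1836339 + 568605
1836339 = 3*568605 + 130524
568605 = 4*130524 + 46509
130524 = 2*46509 + 37506
46509 = 1*37506 + 9003
37506 = 4*9003 + 1494
9003 = 6*1494 + 39
1494 = 38*39 + 12
39 = 3*12 + 3
12 = 4*3 + 0
gcd(13991583, 6077622) = 3.
Express as a combination:
3 = 39 − 3·12
3 = −3·1494 + 115·39
3 = 115·9003 − 693·1494
3 = −693·37506 + 2887·9003
3 = 2887·46509 − 3580·37506
3 = −3580·130524 + 10047·46509
3 = 10047·568605 − 43768·130524
3 = −43768·1836339 + 141351·568605
3 = 141351·6077622 − 467821·1836339
3 = −467821·13991583 + 1076993·6077622
So 3 = (-467821)·13991583 + (1076993)·6077622.

3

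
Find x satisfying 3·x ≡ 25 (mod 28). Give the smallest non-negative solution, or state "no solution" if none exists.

27

First find gcd(3, 28):
28 = 9·3 + 1
3 = 3·1 + 0
gcd = 1, so a unique solution mod 28 exists.
Back-substitute for the Bézout coefficients:
1 = 28 − 9·3
So 3·(-9) ≡ 1 (mod 28), giving 3⁻¹ ≡ 19.
x ≡ 3⁻¹·25 ≡ 19·25 ≡ 27 (mod 28).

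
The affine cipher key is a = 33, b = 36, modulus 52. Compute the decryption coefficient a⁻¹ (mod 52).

41

Run Euclid on (52, 33):
52 = 1*33 + 19
33 = 1*19 + 14
19 = 1*14 + 5
14 = 2*5 + 4
5 = 1*4 + 1
4 = 4*1 + 0
gcd = 1, so the inverse exists. Back-substitute:
1 = 5 − 4
1 = −14 + 3·5
1 = 3·19 − 4·14
1 = −4·33 + 7·19
1 = 7·52 − 11·33
Hence 33⁻¹ ≡ -11 ≡ 41 (mod 52).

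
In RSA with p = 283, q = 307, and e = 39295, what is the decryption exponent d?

φ(n) = (p−1)(q−1) = 282·306 = 86292.
Need d with 39295·d ≡ 1 (mod 86292). Apply the extended Euclidean algorithm:
86292 = 2·39295 + 7702
39295 = 5·7702 + 785
7702 = 9·785 + 637
785 = 1·637 + 148
637 = 4·148 + 45
148 = 3·45 + 13
45 = 3·13 + 6
13 = 2·6 + 1
6 = 6·1 + 0
Back-substitute:
1 = 13 − 2·6
1 = −2·45 + 7·13
1 = 7·148 − 23·45
1 = −23·637 + 99·148
1 = 99·785 − 122·637
1 = −122·7702 + 1197·785
1 = 1197·39295 − 6107·7702
1 = −6107·86292 + 13411·39295
So 39295·13411 ≡ 1 (mod 86292), hence d = 13411.

13411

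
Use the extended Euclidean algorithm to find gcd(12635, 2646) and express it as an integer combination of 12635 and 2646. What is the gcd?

Euclidean algorithm:
12635 = 4·2646 + 2051
2646 = 1·2051 + 595
2051 = 3·595 + 266
595 = 2·266 + 63
266 = 4·63 + 14
63 = 4·14 + 7
14 = 2·7 + 0
gcd(12635, 2646) = 7.
Back-substituting:
7 = 63 − 4·14
7 = −4·266 + 17·63
7 = 17·595 − 38·266
7 = −38·2051 + 131·595
7 = 131·2646 − 169·2051
7 = −169·12635 + 807·2646
So 7 = (-169)·12635 + (807)·2646.

7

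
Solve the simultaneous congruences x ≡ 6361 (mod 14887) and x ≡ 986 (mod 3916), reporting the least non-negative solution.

56681170

Write x = 6361 + 14887·k. Then 14887·k ≡ 986 − 6361 ≡ 2457 (mod 3916).
Need 14887⁻¹ mod 3916. Extended Euclid on (3916, 3139):
3916 = 1·3139 + 777
3139 = 4·777 + 31
777 = 25·31 + 2
31 = 15·2 + 1
2 = 2·1 + 0
Back-substitute:
1 = 31 − 15·2
1 = −15·777 + 376·31
1 = 376·3139 − 1519·777
1 = −1519·3916 + 1895·3139
14887⁻¹ ≡ 1895 (mod 3916), so k ≡ 1895·2457 ≡ 3807 (mod 3916).
x = 6361 + 14887·3807 = 56681170.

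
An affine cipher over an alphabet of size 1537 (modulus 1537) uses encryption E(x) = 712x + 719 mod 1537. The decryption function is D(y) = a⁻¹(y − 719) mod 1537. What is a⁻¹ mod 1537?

136

Apply the Euclidean algorithm to 1537 and 712:
1537 = 2×712 + 113
712 = 6×113 + 34
113 = 3×34 + 11
34 = 3×11 + 1
11 = 11×1 + 0
gcd = 1, so the inverse exists. Back-substitute:
1 = 34 − 3·11
1 = −3·113 + 10·34
1 = 10·712 − 63·113
1 = −63·1537 + 136·712
So 712·136 ≡ 1 (mod 1537).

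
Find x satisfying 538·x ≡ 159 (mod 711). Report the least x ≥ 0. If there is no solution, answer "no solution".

258

First find gcd(538, 711):
711 = 1×538 + 173
538 = 3×173 + 19
173 = 9×19 + 2
19 = 9×2 + 1
2 = 2×1 + 0
gcd = 1, so a unique solution mod 711 exists.
Back-substitute for the Bézout coefficients:
1 = 19 − 9·2
1 = −9·173 + 82·19
1 = 82·538 − 255·173
1 = −255·711 + 337·538
So 538·(337) ≡ 1 (mod 711), giving 538⁻¹ ≡ 337.
x ≡ 538⁻¹·159 ≡ 337·159 ≡ 258 (mod 711).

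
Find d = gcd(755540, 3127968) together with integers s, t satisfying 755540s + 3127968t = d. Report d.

Repeated division:
3127968 = 4*755540 + 105808
755540 = 7*105808 + 14884
105808 = 7*14884 + 1620
14884 = 9*1620 + 304
1620 = 5*304 + 100
304 = 3*100 + 4
100 = 25*4 + 0
gcd(755540, 3127968) = 4.
Back-substituting:
4 = 304 − 3·100
4 = −3·1620 + 16·304
4 = 16·14884 − 147·1620
4 = −147·105808 + 1045·14884
4 = 1045·755540 − 7462·105808
4 = −7462·3127968 + 30893·755540
So 4 = (-7462)·3127968 + (30893)·755540.

4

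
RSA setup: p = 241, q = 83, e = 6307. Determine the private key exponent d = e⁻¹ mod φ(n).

φ(n) = (p−1)(q−1) = 240·82 = 19680.
Need d with 6307·d ≡ 1 (mod 19680). Apply the extended Euclidean algorithm:
19680 = 3·6307 + 759
6307 = 8·759 + 235
759 = 3·235 + 54
235 = 4·54 + 19
54 = 2·19 + 16
19 = 1·16 + 3
16 = 5·3 + 1
3 = 3·1 + 0
Back-substitute:
1 = 16 − 5·3
1 = −5·19 + 6·16
1 = 6·54 − 17·19
1 = −17·235 + 74·54
1 = 74·759 − 239·235
1 = −239·6307 + 1986·759
1 = 1986·19680 − 6197·6307
So 6307·(-6197) ≡ 1 (mod 19680), hence d ≡ -6197 ≡ 13483 (mod 19680).

13483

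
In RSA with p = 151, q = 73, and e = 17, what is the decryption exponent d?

φ(n) = (p−1)(q−1) = 150·72 = 10800.
Need d with 17·d ≡ 1 (mod 10800). Apply the extended Euclidean algorithm:
10800 = 635·17 + 5
17 = 3·5 + 2
5 = 2·2 + 1
2 = 2·1 + 0
Back-substitute:
1 = 5 − 2·2
1 = −2·17 + 7·5
1 = 7·10800 − 4447·17
So 17·(-4447) ≡ 1 (mod 10800), hence d ≡ -4447 ≡ 6353 (mod 10800).

6353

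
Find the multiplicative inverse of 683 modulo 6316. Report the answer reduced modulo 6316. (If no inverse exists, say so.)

5419

Run Euclid on (6316, 683):
6316 = 9*683 + 169
683 = 4*169 + 7
169 = 24*7 + 1
7 = 7*1 + 0
The gcd is 1. Working backward:
1 = 169 − 24·7
1 = −24·683 + 97·169
1 = 97·6316 − 897·683
Thus 683·(-897) ≡ 1 (mod 6316); reducing, -897 mod 6316 = 5419.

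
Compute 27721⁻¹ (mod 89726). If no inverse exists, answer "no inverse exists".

Extended Euclidean algorithm:
89726 = 3·27721 + 6563
27721 = 4·6563 + 1469
6563 = 4·1469 + 687
1469 = 2·687 + 95
687 = 7·95 + 22
95 = 4·22 + 7
22 = 3·7 + 1
7 = 7·1 + 0
Since gcd(27721, 89726) = 1, back-substitute to write 1 as a combination:
1 = 22 − 3·7
1 = −3·95 + 13·22
1 = 13·687 − 94·95
1 = −94·1469 + 201·687
1 = 201·6563 − 898·1469
1 = −898·27721 + 3793·6563
1 = 3793·89726 − 12277·27721
Thus 27721·(-12277) ≡ 1 (mod 89726); reducing, -12277 mod 89726 = 77449.

77449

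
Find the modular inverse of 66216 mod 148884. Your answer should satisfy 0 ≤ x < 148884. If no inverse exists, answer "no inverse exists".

Compute gcd(66216, 148884):
148884 = 2×66216 + 16452
66216 = 4×16452 + 408
16452 = 40×408 + 132
408 = 3×132 + 12
132 = 11×12 + 0
Since gcd = 12 > 1, 66216 is not a unit mod 148884.

no inverse exists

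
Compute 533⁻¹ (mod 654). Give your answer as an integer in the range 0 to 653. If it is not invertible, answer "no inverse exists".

227

Apply the Euclidean algorithm to 654 and 533:
654 = 1*533 + 121
533 = 4*121 + 49
121 = 2*49 + 23
49 = 2*23 + 3
23 = 7*3 + 2
3 = 1*2 + 1
2 = 2*1 + 0
Since gcd(533, 654) = 1, back-substitute to write 1 as a combination:
1 = 3 − 2
1 = −23 + 8·3
1 = 8·49 − 17·23
1 = −17·121 + 42·49
1 = 42·533 − 185·121
1 = −185·654 + 227·533
So 533·227 ≡ 1 (mod 654).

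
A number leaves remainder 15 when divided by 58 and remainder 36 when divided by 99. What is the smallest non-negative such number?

Write x = 15 + 58·k. Then 58·k ≡ 36 − 15 ≡ 21 (mod 99).
Need 58⁻¹ mod 99. Extended Euclid on (99, 58):
99 = 1×58 + 41
58 = 1×41 + 17
41 = 2×17 + 7
17 = 2×7 + 3
7 = 2×3 + 1
3 = 3×1 + 0
Back-substitute:
1 = 7 − 2·3
1 = −2·17 + 5·7
1 = 5·41 − 12·17
1 = −12·58 + 17·41
1 = 17·99 − 29·58
58⁻¹ ≡ 70 (mod 99), so k ≡ 70·21 ≡ 84 (mod 99).
x = 15 + 58·84 = 4887.

4887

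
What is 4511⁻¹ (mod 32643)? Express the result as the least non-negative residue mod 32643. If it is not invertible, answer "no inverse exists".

no inverse exists

Euclidean algorithm on 32643, 4511:
32643 = 7·4511 + 1066
4511 = 4·1066 + 247
1066 = 4·247 + 78
247 = 3·78 + 13
78 = 6·13 + 0
The gcd is 13, not 1, hence no inverse exists.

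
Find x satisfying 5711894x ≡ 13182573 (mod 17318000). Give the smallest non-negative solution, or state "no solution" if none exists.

gcd(5711894, 17318000):
17318000 = 3·5711894 + 182318
5711894 = 31·182318 + 60036
182318 = 3·60036 + 2210
60036 = 27·2210 + 366
2210 = 6·366 + 14
366 = 26·14 + 2
14 = 7·2 + 0
gcd = 2, but 2 ∤ 13182573, so the congruence has no solution.

no solution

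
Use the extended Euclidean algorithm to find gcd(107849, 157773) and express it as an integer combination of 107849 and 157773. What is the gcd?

Apply Euclid's algorithm to 157773 and 107849:
157773 = 1*107849 + 49924
107849 = 2*49924 + 8001
49924 = 6*8001 + 1918
8001 = 4*1918 + 329
1918 = 5*329 + 273
329 = 1*273 + 56
273 = 4*56 + 49
56 = 1*49 + 7
49 = 7*7 + 0
gcd(107849, 157773) = 7.
Express as a combination:
7 = 56 − 49
7 = −273 + 5·56
7 = 5·329 − 6·273
7 = −6·1918 + 35·329
7 = 35·8001 − 146·1918
7 = −146·49924 + 911·8001
7 = 911·107849 − 1968·49924
7 = −1968·157773 + 2879·107849
So 7 = (-1968)·157773 + (2879)·107849.

7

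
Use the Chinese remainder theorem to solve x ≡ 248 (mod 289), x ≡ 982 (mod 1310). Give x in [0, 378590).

19322

Write x = 248 + 289·k. Then 289·k ≡ 982 − 248 ≡ 734 (mod 1310).
Need 289⁻¹ mod 1310. Extended Euclid on (1310, 289):
1310 = 4·289 + 154
289 = 1·154 + 135
154 = 1·135 + 19
135 = 7·19 + 2
19 = 9·2 + 1
2 = 2·1 + 0
Back-substitute:
1 = 19 − 9·2
1 = −9·135 + 64·19
1 = 64·154 − 73·135
1 = −73·289 + 137·154
1 = 137·1310 − 621·289
289⁻¹ ≡ 689 (mod 1310), so k ≡ 689·734 ≡ 66 (mod 1310).
x = 248 + 289·66 = 19322.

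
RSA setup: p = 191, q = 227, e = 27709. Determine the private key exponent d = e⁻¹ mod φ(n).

23989

φ(n) = (p−1)(q−1) = 190·226 = 42940.
Need d with 27709·d ≡ 1 (mod 42940). Apply the extended Euclidean algorithm:
42940 = 1·27709 + 15231
27709 = 1·15231 + 12478
15231 = 1·12478 + 2753
12478 = 4·2753 + 1466
2753 = 1·1466 + 1287
1466 = 1·1287 + 179
1287 = 7·179 + 34
179 = 5·34 + 9
34 = 3·9 + 7
9 = 1·7 + 2
7 = 3·2 + 1
2 = 2·1 + 0
Back-substitute:
1 = 7 − 3·2
1 = −3·9 + 4·7
1 = 4·34 − 15·9
1 = −15·179 + 79·34
1 = 79·1287 − 568·179
1 = −568·1466 + 647·1287
1 = 647·2753 − 1215·1466
1 = −1215·12478 + 5507·2753
1 = 5507·15231 − 6722·12478
1 = −6722·27709 + 12229·15231
1 = 12229·42940 − 18951·27709
So 27709·(-18951) ≡ 1 (mod 42940), hence d ≡ -18951 ≡ 23989 (mod 42940).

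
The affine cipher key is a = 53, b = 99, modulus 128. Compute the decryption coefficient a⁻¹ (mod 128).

Apply the Euclidean algorithm to 128 and 53:
128 = 2·53 + 22
53 = 2·22 + 9
22 = 2·9 + 4
9 = 2·4 + 1
4 = 4·1 + 0
Since gcd(53, 128) = 1, back-substitute to write 1 as a combination:
1 = 9 − 2·4
1 = −2·22 + 5·9
1 = 5·53 − 12·22
1 = −12·128 + 29·53
So 53·29 ≡ 1 (mod 128).

29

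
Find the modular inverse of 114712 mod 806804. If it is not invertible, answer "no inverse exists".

Compute gcd(114712, 806804):
806804 = 7*114712 + 3820
114712 = 30*3820 + 112
3820 = 34*112 + 12
112 = 9*12 + 4
12 = 3*4 + 0
The gcd is 4, not 1, hence no inverse exists.

no inverse exists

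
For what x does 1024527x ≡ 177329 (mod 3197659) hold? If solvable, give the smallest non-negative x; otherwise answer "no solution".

1482751

First find gcd(1024527, 3197659):
3197659 = 3×1024527 + 124078
1024527 = 8×124078 + 31903
124078 = 3×31903 + 28369
31903 = 1×28369 + 3534
28369 = 8×3534 + 97
3534 = 36×97 + 42
97 = 2×42 + 13
42 = 3×13 + 3
13 = 4×3 + 1
3 = 3×1 + 0
gcd = 1, so a unique solution mod 3197659 exists.
Back-substitute for the Bézout coefficients:
1 = 13 − 4·3
1 = −4·42 + 13·13
1 = 13·97 − 30·42
1 = −30·3534 + 1093·97
1 = 1093·28369 − 8774·3534
1 = −8774·31903 + 9867·28369
1 = 9867·124078 − 38375·31903
1 = −38375·1024527 + 316867·124078
1 = 316867·3197659 − 988976·1024527
So 1024527·(-988976) ≡ 1 (mod 3197659), giving 1024527⁻¹ ≡ 2208683.
x ≡ 1024527⁻¹·177329 ≡ 2208683·177329 ≡ 1482751 (mod 3197659).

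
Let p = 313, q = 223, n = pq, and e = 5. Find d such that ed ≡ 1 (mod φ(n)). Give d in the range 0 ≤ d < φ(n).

13853

φ(n) = (p−1)(q−1) = 312·222 = 69264.
Need d with 5·d ≡ 1 (mod 69264). Apply the extended Euclidean algorithm:
69264 = 13852×5 + 4
5 = 1×4 + 1
4 = 4×1 + 0
Back-substitute:
1 = 5 − 4
1 = −69264 + 13853·5
So 5·13853 ≡ 1 (mod 69264), hence d = 13853.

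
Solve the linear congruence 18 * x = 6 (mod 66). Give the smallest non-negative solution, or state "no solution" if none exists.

First find gcd(18, 66):
66 = 3×18 + 12
18 = 1×12 + 6
12 = 2×6 + 0
gcd = 6 and 6 | 6, so solutions exist. Divide through by 6: 3x ≡ 1 (mod 11).
Now find 3⁻¹ mod 11:
11 = 3·3 + 2
3 = 1·2 + 1
2 = 2·1 + 0
Back-substitute:
1 = 3 − 2
1 = −11 + 4·3
So 3⁻¹ ≡ 4 (mod 11).
Then x ≡ 4·1 ≡ 4 (mod 11); the smallest non-negative solution is x = 4.

4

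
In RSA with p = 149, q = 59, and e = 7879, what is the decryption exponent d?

2423

φ(n) = (p−1)(q−1) = 148·58 = 8584.
Need d with 7879·d ≡ 1 (mod 8584). Apply the extended Euclidean algorithm:
8584 = 1*7879 + 705
7879 = 11*705 + 124
705 = 5*124 + 85
124 = 1*85 + 39
85 = 2*39 + 7
39 = 5*7 + 4
7 = 1*4 + 3
4 = 1*3 + 1
3 = 3*1 + 0
Back-substitute:
1 = 4 − 3
1 = −7 + 2·4
1 = 2·39 − 11·7
1 = −11·85 + 24·39
1 = 24·124 − 35·85
1 = −35·705 + 199·124
1 = 199·7879 − 2224·705
1 = −2224·8584 + 2423·7879
So 7879·2423 ≡ 1 (mod 8584), hence d = 2423.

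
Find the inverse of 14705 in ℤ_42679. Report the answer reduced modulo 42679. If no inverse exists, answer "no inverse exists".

23628

Apply the Euclidean algorithm to 42679 and 14705:
42679 = 2×14705 + 13269
14705 = 1×13269 + 1436
13269 = 9×1436 + 345
1436 = 4×345 + 56
345 = 6×56 + 9
56 = 6×9 + 2
9 = 4×2 + 1
2 = 2×1 + 0
The gcd is 1. Working backward:
1 = 9 − 4·2
1 = −4·56 + 25·9
1 = 25·345 − 154·56
1 = −154·1436 + 641·345
1 = 641·13269 − 5923·1436
1 = −5923·14705 + 6564·13269
1 = 6564·42679 − 19051·14705
Thus 14705·(-19051) ≡ 1 (mod 42679); reducing, -19051 mod 42679 = 23628.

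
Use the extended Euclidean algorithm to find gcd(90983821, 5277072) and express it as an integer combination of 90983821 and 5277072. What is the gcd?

1

Repeated division:
90983821 = 17·5277072 + 1273597
5277072 = 4·1273597 + 182684
1273597 = 6·182684 + 177493
182684 = 1·177493 + 5191
177493 = 34·5191 + 999
5191 = 5·999 + 196
999 = 5·196 + 19
196 = 10·19 + 6
19 = 3·6 + 1
6 = 6·1 + 0
gcd(90983821, 5277072) = 1.
Express as a combination:
1 = 19 − 3·6
1 = −3·196 + 31·19
1 = 31·999 − 158·196
1 = −158·5191 + 821·999
1 = 821·177493 − 28072·5191
1 = −28072·182684 + 28893·177493
1 = 28893·1273597 − 201430·182684
1 = −201430·5277072 + 834613·1273597
1 = 834613·90983821 − 14389851·5277072
So 1 = (834613)·90983821 + (-14389851)·5277072.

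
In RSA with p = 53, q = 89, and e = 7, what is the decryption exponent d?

2615

φ(n) = (p−1)(q−1) = 52·88 = 4576.
Need d with 7·d ≡ 1 (mod 4576). Apply the extended Euclidean algorithm:
4576 = 653·7 + 5
7 = 1·5 + 2
5 = 2·2 + 1
2 = 2·1 + 0
Back-substitute:
1 = 5 − 2·2
1 = −2·7 + 3·5
1 = 3·4576 − 1961·7
So 7·(-1961) ≡ 1 (mod 4576), hence d ≡ -1961 ≡ 2615 (mod 4576).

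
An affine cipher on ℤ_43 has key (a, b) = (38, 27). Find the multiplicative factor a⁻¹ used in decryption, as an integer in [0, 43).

gcd(43, 38) by repeated division:
43 = 1×38 + 5
38 = 7×5 + 3
5 = 1×3 + 2
3 = 1×2 + 1
2 = 2×1 + 0
Since gcd(38, 43) = 1, back-substitute to write 1 as a combination:
1 = 3 − 2
1 = −5 + 2·3
1 = 2·38 − 15·5
1 = −15·43 + 17·38
So 38·17 ≡ 1 (mod 43).

17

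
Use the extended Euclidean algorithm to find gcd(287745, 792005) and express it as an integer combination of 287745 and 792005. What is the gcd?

5

Euclidean algorithm:
792005 = 2*287745 + 216515
287745 = 1*216515 + 71230
216515 = 3*71230 + 2825
71230 = 25*2825 + 605
2825 = 4*605 + 405
605 = 1*405 + 200
405 = 2*200 + 5
200 = 40*5 + 0
gcd(287745, 792005) = 5.
Express as a combination:
5 = 405 − 2·200
5 = −2·605 + 3·405
5 = 3·2825 − 14·605
5 = −14·71230 + 353·2825
5 = 353·216515 − 1073·71230
5 = −1073·287745 + 1426·216515
5 = 1426·792005 − 3925·287745
So 5 = (1426)·792005 + (-3925)·287745.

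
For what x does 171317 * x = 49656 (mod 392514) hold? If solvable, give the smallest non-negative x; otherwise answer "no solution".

341268

First find gcd(171317, 392514):
392514 = 2×171317 + 49880
171317 = 3×49880 + 21677
49880 = 2×21677 + 6526
21677 = 3×6526 + 2099
6526 = 3×2099 + 229
2099 = 9×229 + 38
229 = 6×38 + 1
38 = 38×1 + 0
gcd = 1, so a unique solution mod 392514 exists.
Back-substitute for the Bézout coefficients:
1 = 229 − 6·38
1 = −6·2099 + 55·229
1 = 55·6526 − 171·2099
1 = −171·21677 + 568·6526
1 = 568·49880 − 1307·21677
1 = −1307·171317 + 4489·49880
1 = 4489·392514 − 10285·171317
So 171317·(-10285) ≡ 1 (mod 392514), giving 171317⁻¹ ≡ 382229.
x ≡ 171317⁻¹·49656 ≡ 382229·49656 ≡ 341268 (mod 392514).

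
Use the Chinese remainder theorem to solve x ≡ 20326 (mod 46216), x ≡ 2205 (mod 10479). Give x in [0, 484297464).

236230302

Write x = 20326 + 46216·k. Then 46216·k ≡ 2205 − 20326 ≡ 2837 (mod 10479).
Need 46216⁻¹ mod 10479. Extended Euclid on (10479, 4300):
10479 = 2×4300 + 1879
4300 = 2×1879 + 542
1879 = 3×542 + 253
542 = 2×253 + 36
253 = 7×36 + 1
36 = 36×1 + 0
Back-substitute:
1 = 253 − 7·36
1 = −7·542 + 15·253
1 = 15·1879 − 52·542
1 = −52·4300 + 119·1879
1 = 119·10479 − 290·4300
46216⁻¹ ≡ 10189 (mod 10479), so k ≡ 10189·2837 ≡ 5111 (mod 10479).
x = 20326 + 46216·5111 = 236230302.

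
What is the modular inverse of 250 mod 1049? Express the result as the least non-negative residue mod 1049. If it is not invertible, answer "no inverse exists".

gcd(1049, 250) by repeated division:
1049 = 4·250 + 49
250 = 5·49 + 5
49 = 9·5 + 4
5 = 1·4 + 1
4 = 4·1 + 0
The gcd is 1. Working backward:
1 = 5 − 4
1 = −49 + 10·5
1 = 10·250 − 51·49
1 = −51·1049 + 214·250
So 250·214 ≡ 1 (mod 1049).

214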